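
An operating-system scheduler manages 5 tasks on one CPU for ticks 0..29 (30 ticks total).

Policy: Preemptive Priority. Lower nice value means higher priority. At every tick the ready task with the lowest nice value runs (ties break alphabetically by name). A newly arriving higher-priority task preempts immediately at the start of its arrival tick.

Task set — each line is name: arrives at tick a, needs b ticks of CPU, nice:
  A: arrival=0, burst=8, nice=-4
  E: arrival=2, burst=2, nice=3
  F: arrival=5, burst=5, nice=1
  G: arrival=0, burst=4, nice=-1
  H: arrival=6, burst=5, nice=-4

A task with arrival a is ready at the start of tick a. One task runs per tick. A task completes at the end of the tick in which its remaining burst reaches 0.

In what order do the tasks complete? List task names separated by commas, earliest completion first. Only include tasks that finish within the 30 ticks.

t=0: ready={A,G} → run A
t=1: ready={A,G} → run A
t=2: ready={A,E,G} → run A
t=3: ready={A,E,G} → run A
t=4: ready={A,E,G} → run A
t=5: ready={A,E,F,G} → run A
t=6: ready={A,E,F,G,H} → run A
t=7: ready={A,E,F,G,H} → run A
t=8: ready={E,F,G,H} → run H
t=9: ready={E,F,G,H} → run H
t=10: ready={E,F,G,H} → run H
t=11: ready={E,F,G,H} → run H
t=12: ready={E,F,G,H} → run H
t=13: ready={E,F,G} → run G
t=14: ready={E,F,G} → run G
t=15: ready={E,F,G} → run G
t=16: ready={E,F,G} → run G
t=17: ready={E,F} → run F
t=18: ready={E,F} → run F
t=19: ready={E,F} → run F
t=20: ready={E,F} → run F
t=21: ready={E,F} → run F
t=22: ready={E} → run E
t=23: ready={E} → run E
t=24: (idle)
t=25: (idle)
t=26: (idle)
t=27: (idle)
t=28: (idle)
t=29: (idle)

completion order = A, H, G, F, E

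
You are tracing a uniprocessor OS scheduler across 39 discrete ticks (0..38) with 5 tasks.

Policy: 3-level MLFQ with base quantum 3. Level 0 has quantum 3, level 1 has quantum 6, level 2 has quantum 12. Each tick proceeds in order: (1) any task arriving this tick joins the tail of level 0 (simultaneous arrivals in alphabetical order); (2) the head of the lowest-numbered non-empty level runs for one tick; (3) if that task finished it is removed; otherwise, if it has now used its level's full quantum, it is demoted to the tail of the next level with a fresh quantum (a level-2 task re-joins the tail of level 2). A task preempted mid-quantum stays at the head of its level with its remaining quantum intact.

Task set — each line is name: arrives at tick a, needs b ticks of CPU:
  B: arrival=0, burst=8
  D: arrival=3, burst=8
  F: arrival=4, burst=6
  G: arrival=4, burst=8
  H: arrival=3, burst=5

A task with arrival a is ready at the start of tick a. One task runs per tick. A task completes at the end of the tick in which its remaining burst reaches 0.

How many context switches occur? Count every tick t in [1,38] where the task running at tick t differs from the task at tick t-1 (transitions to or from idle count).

context switches = 10

t=0: L0/L1/L2 = B/-/- → run B
t=1: L0/L1/L2 = B/-/- → run B
t=2: L0/L1/L2 = B/-/- → run B
t=3: L0/L1/L2 = DH/B/- → run D
t=4: L0/L1/L2 = DHFG/B/- → run D
t=5: L0/L1/L2 = DHFG/B/- → run D
t=6: L0/L1/L2 = HFG/BD/- → run H
t=7: L0/L1/L2 = HFG/BD/- → run H
t=8: L0/L1/L2 = HFG/BD/- → run H
t=9: L0/L1/L2 = FG/BDH/- → run F
t=10: L0/L1/L2 = FG/BDH/- → run F
t=11: L0/L1/L2 = FG/BDH/- → run F
t=12: L0/L1/L2 = G/BDHF/- → run G
t=13: L0/L1/L2 = G/BDHF/- → run G
t=14: L0/L1/L2 = G/BDHF/- → run G
t=15: L0/L1/L2 = -/BDHFG/- → run B
t=16: L0/L1/L2 = -/BDHFG/- → run B
t=17: L0/L1/L2 = -/BDHFG/- → run B
t=18: L0/L1/L2 = -/BDHFG/- → run B
t=19: L0/L1/L2 = -/BDHFG/- → run B
t=20: L0/L1/L2 = -/DHFG/- → run D
t=21: L0/L1/L2 = -/DHFG/- → run D
t=22: L0/L1/L2 = -/DHFG/- → run D
t=23: L0/L1/L2 = -/DHFG/- → run D
t=24: L0/L1/L2 = -/DHFG/- → run D
t=25: L0/L1/L2 = -/HFG/- → run H
t=26: L0/L1/L2 = -/HFG/- → run H
t=27: L0/L1/L2 = -/FG/- → run F
t=28: L0/L1/L2 = -/FG/- → run F
t=29: L0/L1/L2 = -/FG/- → run F
t=30: L0/L1/L2 = -/G/- → run G
t=31: L0/L1/L2 = -/G/- → run G
t=32: L0/L1/L2 = -/G/- → run G
t=33: L0/L1/L2 = -/G/- → run G
t=34: L0/L1/L2 = -/G/- → run G
t=35: (idle)
t=36: (idle)
t=37: (idle)
t=38: (idle)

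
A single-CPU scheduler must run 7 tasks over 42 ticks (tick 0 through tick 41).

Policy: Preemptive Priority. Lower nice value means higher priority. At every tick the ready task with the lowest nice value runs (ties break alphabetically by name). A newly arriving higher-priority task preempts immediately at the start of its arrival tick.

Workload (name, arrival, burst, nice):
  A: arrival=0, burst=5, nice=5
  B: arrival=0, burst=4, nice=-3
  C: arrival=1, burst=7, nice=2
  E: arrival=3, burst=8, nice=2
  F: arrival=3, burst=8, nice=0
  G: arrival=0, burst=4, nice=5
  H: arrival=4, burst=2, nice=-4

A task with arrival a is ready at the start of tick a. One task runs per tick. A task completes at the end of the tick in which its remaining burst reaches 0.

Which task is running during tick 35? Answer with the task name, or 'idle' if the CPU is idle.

running at tick 35 = G

t=0: ready={A,B,G} → run B
t=1: ready={A,B,C,G} → run B
t=2: ready={A,B,C,G} → run B
t=3: ready={A,B,C,E,F,G} → run B
t=4: ready={A,C,E,F,G,H} → run H
t=5: ready={A,C,E,F,G,H} → run H
t=6: ready={A,C,E,F,G} → run F
t=7: ready={A,C,E,F,G} → run F
t=8: ready={A,C,E,F,G} → run F
t=9: ready={A,C,E,F,G} → run F
t=10: ready={A,C,E,F,G} → run F
t=11: ready={A,C,E,F,G} → run F
t=12: ready={A,C,E,F,G} → run F
t=13: ready={A,C,E,F,G} → run F
t=14: ready={A,C,E,G} → run C
t=15: ready={A,C,E,G} → run C
t=16: ready={A,C,E,G} → run C
t=17: ready={A,C,E,G} → run C
t=18: ready={A,C,E,G} → run C
t=19: ready={A,C,E,G} → run C
t=20: ready={A,C,E,G} → run C
t=21: ready={A,E,G} → run E
t=22: ready={A,E,G} → run E
t=23: ready={A,E,G} → run E
t=24: ready={A,E,G} → run E
t=25: ready={A,E,G} → run E
t=26: ready={A,E,G} → run E
t=27: ready={A,E,G} → run E
t=28: ready={A,E,G} → run E
t=29: ready={A,G} → run A
t=30: ready={A,G} → run A
t=31: ready={A,G} → run A
t=32: ready={A,G} → run A
t=33: ready={A,G} → run A
t=34: ready={G} → run G
t=35: ready={G} → run G
t=36: ready={G} → run G
t=37: ready={G} → run G
t=38: (idle)
t=39: (idle)
t=40: (idle)
t=41: (idle)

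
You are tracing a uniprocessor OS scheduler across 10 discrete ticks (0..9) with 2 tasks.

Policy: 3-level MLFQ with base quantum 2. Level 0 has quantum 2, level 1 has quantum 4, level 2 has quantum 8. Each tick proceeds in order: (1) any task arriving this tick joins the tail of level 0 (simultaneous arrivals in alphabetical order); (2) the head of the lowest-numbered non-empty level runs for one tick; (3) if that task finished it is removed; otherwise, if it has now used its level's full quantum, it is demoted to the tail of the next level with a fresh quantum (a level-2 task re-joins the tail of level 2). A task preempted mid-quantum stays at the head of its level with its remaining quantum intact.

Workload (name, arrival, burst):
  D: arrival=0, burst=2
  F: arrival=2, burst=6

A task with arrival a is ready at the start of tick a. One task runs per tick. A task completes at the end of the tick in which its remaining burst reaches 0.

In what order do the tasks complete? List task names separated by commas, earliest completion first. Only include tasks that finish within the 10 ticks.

t=0: L0/L1/L2 = D/-/- → run D
t=1: L0/L1/L2 = D/-/- → run D
t=2: L0/L1/L2 = F/-/- → run F
t=3: L0/L1/L2 = F/-/- → run F
t=4: L0/L1/L2 = -/F/- → run F
t=5: L0/L1/L2 = -/F/- → run F
t=6: L0/L1/L2 = -/F/- → run F
t=7: L0/L1/L2 = -/F/- → run F
t=8: (idle)
t=9: (idle)

completion order = D, F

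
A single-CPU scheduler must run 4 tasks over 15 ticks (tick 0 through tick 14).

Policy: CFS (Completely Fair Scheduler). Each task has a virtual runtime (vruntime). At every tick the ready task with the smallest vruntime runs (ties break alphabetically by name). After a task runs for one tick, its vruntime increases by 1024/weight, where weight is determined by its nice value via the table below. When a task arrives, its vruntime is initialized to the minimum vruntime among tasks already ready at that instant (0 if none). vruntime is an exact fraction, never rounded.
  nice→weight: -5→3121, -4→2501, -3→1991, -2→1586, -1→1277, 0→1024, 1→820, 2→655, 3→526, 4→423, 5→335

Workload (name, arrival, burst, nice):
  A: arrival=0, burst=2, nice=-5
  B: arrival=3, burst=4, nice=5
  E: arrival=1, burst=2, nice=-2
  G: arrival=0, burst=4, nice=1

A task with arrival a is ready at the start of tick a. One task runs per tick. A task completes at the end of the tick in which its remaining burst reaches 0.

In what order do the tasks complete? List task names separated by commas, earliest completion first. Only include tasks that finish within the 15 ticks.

completion order = A, E, G, B

t=0: vr[A=0 G=0] → run A
t=1: vr[A=1024/3121 E=0 G=0] → run E
t=2: vr[A=1024/3121 E=512/793 G=0] → run G
t=3: vr[A=1024/3121 B=1024/3121 E=512/793 G=256/205] → run A
t=4: vr[B=1024/3121 E=512/793 G=256/205] → run B
t=5: vr[B=3538944/1045535 E=512/793 G=256/205] → run E
t=6: vr[B=3538944/1045535 G=256/205] → run G
t=7: vr[B=3538944/1045535 G=512/205] → run G
t=8: vr[B=3538944/1045535 G=768/205] → run B
t=9: vr[B=6734848/1045535 G=768/205] → run G
t=10: vr[B=6734848/1045535] → run B
t=11: vr[B=9930752/1045535] → run B
t=12: (idle)
t=13: (idle)
t=14: (idle)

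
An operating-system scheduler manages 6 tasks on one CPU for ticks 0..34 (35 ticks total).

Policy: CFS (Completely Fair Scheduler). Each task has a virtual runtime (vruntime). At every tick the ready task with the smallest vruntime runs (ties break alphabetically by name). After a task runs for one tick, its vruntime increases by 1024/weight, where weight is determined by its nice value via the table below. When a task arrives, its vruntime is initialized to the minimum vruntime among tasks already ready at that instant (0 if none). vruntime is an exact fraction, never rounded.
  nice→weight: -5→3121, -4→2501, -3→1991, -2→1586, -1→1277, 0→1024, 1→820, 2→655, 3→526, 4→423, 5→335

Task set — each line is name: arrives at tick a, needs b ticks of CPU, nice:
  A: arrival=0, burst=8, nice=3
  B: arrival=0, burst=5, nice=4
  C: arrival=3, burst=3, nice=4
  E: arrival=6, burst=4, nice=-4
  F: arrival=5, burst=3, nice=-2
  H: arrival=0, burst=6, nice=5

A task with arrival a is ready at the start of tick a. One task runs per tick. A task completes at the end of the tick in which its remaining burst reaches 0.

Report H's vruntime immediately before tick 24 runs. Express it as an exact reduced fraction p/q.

vruntime(H, start of tick 24) = 4096/335

t=0: vr[A=0 B=0 H=0] → run A
t=1: vr[A=512/263 B=0 H=0] → run B
t=2: vr[A=512/263 B=1024/423 H=0] → run H
t=3: vr[A=512/263 B=1024/423 C=512/263 H=1024/335] → run A
t=4: vr[A=1024/263 B=1024/423 C=512/263 H=1024/335] → run C
t=5: vr[A=1024/263 B=1024/423 C=485888/111249 F=1024/423 H=1024/335] → run B
t=6: vr[A=1024/263 B=2048/423 C=485888/111249 E=1024/423 F=1024/423 H=1024/335] → run E
t=7: vr[A=1024/263 B=2048/423 C=485888/111249 E=2994176/1057923 F=1024/423 H=1024/335] → run F
t=8: vr[A=1024/263 B=2048/423 C=485888/111249 E=2994176/1057923 F=1028608/335439 H=1024/335] → run E
t=9: vr[A=1024/263 B=2048/423 C=485888/111249 E=3427328/1057923 F=1028608/335439 H=1024/335] → run H
t=10: vr[A=1024/263 B=2048/423 C=485888/111249 E=3427328/1057923 F=1028608/335439 H=2048/335] → run F
t=11: vr[A=1024/263 B=2048/423 C=485888/111249 E=3427328/1057923 F=1245184/335439 H=2048/335] → run E
t=12: vr[A=1024/263 B=2048/423 C=485888/111249 E=3860480/1057923 F=1245184/335439 H=2048/335] → run E
t=13: vr[A=1024/263 B=2048/423 C=485888/111249 F=1245184/335439 H=2048/335] → run F
t=14: vr[A=1024/263 B=2048/423 C=485888/111249 H=2048/335] → run A
t=15: vr[A=1536/263 B=2048/423 C=485888/111249 H=2048/335] → run C
t=16: vr[A=1536/263 B=2048/423 C=755200/111249 H=2048/335] → run B
t=17: vr[A=1536/263 B=1024/141 C=755200/111249 H=2048/335] → run A
t=18: vr[A=2048/263 B=1024/141 C=755200/111249 H=2048/335] → run H
t=19: vr[A=2048/263 B=1024/141 C=755200/111249 H=3072/335] → run C
t=20: vr[A=2048/263 B=1024/141 H=3072/335] → run B
t=21: vr[A=2048/263 B=4096/423 H=3072/335] → run A
t=22: vr[A=2560/263 B=4096/423 H=3072/335] → run H
t=23: vr[A=2560/263 B=4096/423 H=4096/335] → run B
t=24: vr[A=2560/263 H=4096/335] → run A
t=25: vr[A=3072/263 H=4096/335] → run A
t=26: vr[A=3584/263 H=4096/335] → run H
t=27: vr[A=3584/263 H=1024/67] → run A
t=28: vr[H=1024/67] → run H
t=29: (idle)
t=30: (idle)
t=31: (idle)
t=32: (idle)
t=33: (idle)
t=34: (idle)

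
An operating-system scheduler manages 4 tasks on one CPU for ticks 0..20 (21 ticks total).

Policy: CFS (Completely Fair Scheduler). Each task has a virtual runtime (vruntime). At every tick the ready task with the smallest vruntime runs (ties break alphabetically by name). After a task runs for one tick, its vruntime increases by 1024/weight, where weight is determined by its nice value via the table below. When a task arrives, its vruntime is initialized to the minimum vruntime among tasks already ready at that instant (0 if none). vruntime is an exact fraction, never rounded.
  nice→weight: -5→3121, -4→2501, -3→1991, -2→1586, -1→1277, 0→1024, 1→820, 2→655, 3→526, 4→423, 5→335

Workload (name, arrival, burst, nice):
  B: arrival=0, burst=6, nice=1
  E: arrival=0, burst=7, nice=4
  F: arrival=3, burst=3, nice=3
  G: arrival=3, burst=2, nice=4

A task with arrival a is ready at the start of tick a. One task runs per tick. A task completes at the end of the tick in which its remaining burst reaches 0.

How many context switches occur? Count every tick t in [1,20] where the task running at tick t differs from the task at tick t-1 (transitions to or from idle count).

context switches = 13

t=0: vr[B=0 E=0] → run B
t=1: vr[B=256/205 E=0] → run E
t=2: vr[B=256/205 E=1024/423] → run B
t=3: vr[B=512/205 E=1024/423 F=1024/423 G=1024/423] → run E
t=4: vr[B=512/205 E=2048/423 F=1024/423 G=1024/423] → run F
t=5: vr[B=512/205 E=2048/423 F=485888/111249 G=1024/423] → run G
t=6: vr[B=512/205 E=2048/423 F=485888/111249 G=2048/423] → run B
t=7: vr[B=768/205 E=2048/423 F=485888/111249 G=2048/423] → run B
t=8: vr[B=1024/205 E=2048/423 F=485888/111249 G=2048/423] → run F
t=9: vr[B=1024/205 E=2048/423 F=702464/111249 G=2048/423] → run E
t=10: vr[B=1024/205 E=1024/141 F=702464/111249 G=2048/423] → run G
t=11: vr[B=1024/205 E=1024/141 F=702464/111249] → run B
t=12: vr[B=256/41 E=1024/141 F=702464/111249] → run B
t=13: vr[E=1024/141 F=702464/111249] → run F
t=14: vr[E=1024/141] → run E
t=15: vr[E=4096/423] → run E
t=16: vr[E=5120/423] → run E
t=17: vr[E=2048/141] → run E
t=18: (idle)
t=19: (idle)
t=20: (idle)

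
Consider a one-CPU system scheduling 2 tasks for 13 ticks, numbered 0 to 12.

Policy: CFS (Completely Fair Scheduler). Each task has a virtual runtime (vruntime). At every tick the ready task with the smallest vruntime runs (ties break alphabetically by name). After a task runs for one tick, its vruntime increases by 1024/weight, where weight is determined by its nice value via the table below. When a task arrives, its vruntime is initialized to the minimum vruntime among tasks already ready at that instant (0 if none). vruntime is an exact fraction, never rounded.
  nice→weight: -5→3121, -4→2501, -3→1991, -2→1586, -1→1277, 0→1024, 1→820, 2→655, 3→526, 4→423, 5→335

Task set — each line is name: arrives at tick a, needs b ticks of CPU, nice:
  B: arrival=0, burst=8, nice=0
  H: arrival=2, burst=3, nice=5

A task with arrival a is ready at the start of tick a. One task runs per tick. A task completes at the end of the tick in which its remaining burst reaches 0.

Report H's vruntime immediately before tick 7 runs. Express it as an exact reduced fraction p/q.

t=0: vr[B=0] → run B
t=1: vr[B=1] → run B
t=2: vr[B=2 H=2] → run B
t=3: vr[B=3 H=2] → run H
t=4: vr[B=3 H=1694/335] → run B
t=5: vr[B=4 H=1694/335] → run B
t=6: vr[B=5 H=1694/335] → run B
t=7: vr[B=6 H=1694/335] → run H
t=8: vr[B=6 H=2718/335] → run B
t=9: vr[B=7 H=2718/335] → run B
t=10: vr[H=2718/335] → run H
t=11: (idle)
t=12: (idle)

vruntime(H, start of tick 7) = 1694/335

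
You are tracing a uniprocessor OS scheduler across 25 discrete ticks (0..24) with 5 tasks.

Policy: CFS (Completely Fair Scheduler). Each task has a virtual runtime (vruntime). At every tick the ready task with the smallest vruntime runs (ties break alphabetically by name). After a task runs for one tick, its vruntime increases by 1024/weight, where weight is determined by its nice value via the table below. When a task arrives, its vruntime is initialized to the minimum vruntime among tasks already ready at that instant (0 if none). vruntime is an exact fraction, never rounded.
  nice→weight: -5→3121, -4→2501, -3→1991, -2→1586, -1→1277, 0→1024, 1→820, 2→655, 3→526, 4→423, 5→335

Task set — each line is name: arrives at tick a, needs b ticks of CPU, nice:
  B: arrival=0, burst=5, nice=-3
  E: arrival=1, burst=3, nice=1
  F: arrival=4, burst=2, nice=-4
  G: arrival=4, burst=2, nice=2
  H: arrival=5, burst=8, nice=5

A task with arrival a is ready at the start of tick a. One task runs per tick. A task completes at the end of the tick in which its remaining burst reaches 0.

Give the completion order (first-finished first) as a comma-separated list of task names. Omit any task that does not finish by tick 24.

t=0: vr[B=0] → run B
t=1: vr[B=1024/1991 E=1024/1991] → run B
t=2: vr[B=2048/1991 E=1024/1991] → run E
t=3: vr[B=2048/1991 E=719616/408155] → run B
t=4: vr[B=3072/1991 E=719616/408155 F=3072/1991 G=3072/1991] → run B
t=5: vr[B=4096/1991 E=719616/408155 F=3072/1991 G=3072/1991 H=3072/1991] → run F
t=6: vr[B=4096/1991 E=719616/408155 F=9721856/4979491 G=3072/1991 H=3072/1991] → run G
t=7: vr[B=4096/1991 E=719616/408155 F=9721856/4979491 G=4050944/1304105 H=3072/1991] → run H
t=8: vr[B=4096/1991 E=719616/408155 F=9721856/4979491 G=4050944/1304105 H=3067904/666985] → run E
t=9: vr[B=4096/1991 E=1229312/408155 F=9721856/4979491 G=4050944/1304105 H=3067904/666985] → run F
t=10: vr[B=4096/1991 E=1229312/408155 G=4050944/1304105 H=3067904/666985] → run B
t=11: vr[E=1229312/408155 G=4050944/1304105 H=3067904/666985] → run E
t=12: vr[G=4050944/1304105 H=3067904/666985] → run G
t=13: vr[H=3067904/666985] → run H
t=14: vr[H=5106688/666985] → run H
t=15: vr[H=7145472/666985] → run H
t=16: vr[H=9184256/666985] → run H
t=17: vr[H=2244608/133397] → run H
t=18: vr[H=13261824/666985] → run H
t=19: vr[H=15300608/666985] → run H
t=20: (idle)
t=21: (idle)
t=22: (idle)
t=23: (idle)
t=24: (idle)

completion order = F, B, E, G, H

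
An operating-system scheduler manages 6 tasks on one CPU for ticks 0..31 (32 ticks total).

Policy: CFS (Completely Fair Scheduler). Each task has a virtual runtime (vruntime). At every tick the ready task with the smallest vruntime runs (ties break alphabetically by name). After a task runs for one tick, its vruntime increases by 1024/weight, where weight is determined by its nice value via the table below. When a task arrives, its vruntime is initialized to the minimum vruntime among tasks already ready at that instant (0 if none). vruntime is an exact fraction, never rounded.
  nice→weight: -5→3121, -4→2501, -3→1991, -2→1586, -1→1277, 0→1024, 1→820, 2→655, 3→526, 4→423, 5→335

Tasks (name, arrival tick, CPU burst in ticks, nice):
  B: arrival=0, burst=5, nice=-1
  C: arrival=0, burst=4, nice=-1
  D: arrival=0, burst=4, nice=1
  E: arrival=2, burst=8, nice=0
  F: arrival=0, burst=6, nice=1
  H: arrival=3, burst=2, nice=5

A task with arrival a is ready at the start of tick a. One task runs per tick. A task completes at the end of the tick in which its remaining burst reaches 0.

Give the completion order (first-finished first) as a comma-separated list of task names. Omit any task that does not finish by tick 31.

t=0: vr[B=0 C=0 D=0 F=0] → run B
t=1: vr[B=1024/1277 C=0 D=0 F=0] → run C
t=2: vr[B=1024/1277 C=1024/1277 D=0 E=0 F=0] → run D
t=3: vr[B=1024/1277 C=1024/1277 D=256/205 E=0 F=0 H=0] → run E
t=4: vr[B=1024/1277 C=1024/1277 D=256/205 E=1 F=0 H=0] → run F
t=5: vr[B=1024/1277 C=1024/1277 D=256/205 E=1 F=256/205 H=0] → run H
t=6: vr[B=1024/1277 C=1024/1277 D=256/205 E=1 F=256/205 H=1024/335] → run B
t=7: vr[B=2048/1277 C=1024/1277 D=256/205 E=1 F=256/205 H=1024/335] → run C
t=8: vr[B=2048/1277 C=2048/1277 D=256/205 E=1 F=256/205 H=1024/335] → run E
t=9: vr[B=2048/1277 C=2048/1277 D=256/205 E=2 F=256/205 H=1024/335] → run D
t=10: vr[B=2048/1277 C=2048/1277 D=512/205 E=2 F=256/205 H=1024/335] → run F
t=11: vr[B=2048/1277 C=2048/1277 D=512/205 E=2 F=512/205 H=1024/335] → run B
t=12: vr[B=3072/1277 C=2048/1277 D=512/205 E=2 F=512/205 H=1024/335] → run C
t=13: vr[B=3072/1277 C=3072/1277 D=512/205 E=2 F=512/205 H=1024/335] → run E
t=14: vr[B=3072/1277 C=3072/1277 D=512/205 E=3 F=512/205 H=1024/335] → run B
t=15: vr[B=4096/1277 C=3072/1277 D=512/205 E=3 F=512/205 H=1024/335] → run C
t=16: vr[B=4096/1277 D=512/205 E=3 F=512/205 H=1024/335] → run D
t=17: vr[B=4096/1277 D=768/205 E=3 F=512/205 H=1024/335] → run F
t=18: vr[B=4096/1277 D=768/205 E=3 F=768/205 H=1024/335] → run E
t=19: vr[B=4096/1277 D=768/205 E=4 F=768/205 H=1024/335] → run H
t=20: vr[B=4096/1277 D=768/205 E=4 F=768/205] → run B
t=21: vr[D=768/205 E=4 F=768/205] → run D
t=22: vr[E=4 F=768/205] → run F
t=23: vr[E=4 F=1024/205] → run E
t=24: vr[E=5 F=1024/205] → run F
t=25: vr[E=5 F=256/41] → run E
t=26: vr[E=6 F=256/41] → run E
t=27: vr[E=7 F=256/41] → run F
t=28: vr[E=7] → run E
t=29: (idle)
t=30: (idle)
t=31: (idle)

completion order = C, H, B, D, F, E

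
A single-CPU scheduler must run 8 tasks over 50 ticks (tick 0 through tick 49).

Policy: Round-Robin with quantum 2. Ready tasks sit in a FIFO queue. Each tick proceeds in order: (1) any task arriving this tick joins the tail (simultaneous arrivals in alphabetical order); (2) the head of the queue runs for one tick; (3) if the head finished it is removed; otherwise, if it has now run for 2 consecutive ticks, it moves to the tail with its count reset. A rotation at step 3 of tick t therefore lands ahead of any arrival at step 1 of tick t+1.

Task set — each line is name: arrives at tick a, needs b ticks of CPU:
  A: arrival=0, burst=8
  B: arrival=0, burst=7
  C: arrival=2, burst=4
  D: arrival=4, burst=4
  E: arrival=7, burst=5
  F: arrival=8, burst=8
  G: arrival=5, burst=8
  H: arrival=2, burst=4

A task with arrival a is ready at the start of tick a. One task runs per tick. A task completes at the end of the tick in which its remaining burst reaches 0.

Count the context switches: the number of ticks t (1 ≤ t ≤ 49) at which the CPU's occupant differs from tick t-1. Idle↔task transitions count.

t=0: queue=[A,B] q_used=0 → run A
t=1: queue=[A,B] q_used=1 → run A
t=2: queue=[B,A,C,H] q_used=0 → run B
t=3: queue=[B,A,C,H] q_used=1 → run B
t=4: queue=[A,C,H,B,D] q_used=0 → run A
t=5: queue=[A,C,H,B,D,G] q_used=1 → run A
t=6: queue=[C,H,B,D,G,A] q_used=0 → run C
t=7: queue=[C,H,B,D,G,A,E] q_used=1 → run C
t=8: queue=[H,B,D,G,A,E,C,F] q_used=0 → run H
t=9: queue=[H,B,D,G,A,E,C,F] q_used=1 → run H
t=10: queue=[B,D,G,A,E,C,F,H] q_used=0 → run B
t=11: queue=[B,D,G,A,E,C,F,H] q_used=1 → run B
t=12: queue=[D,G,A,E,C,F,H,B] q_used=0 → run D
t=13: queue=[D,G,A,E,C,F,H,B] q_used=1 → run D
t=14: queue=[G,A,E,C,F,H,B,D] q_used=0 → run G
t=15: queue=[G,A,E,C,F,H,B,D] q_used=1 → run G
t=16: queue=[A,E,C,F,H,B,D,G] q_used=0 → run A
t=17: queue=[A,E,C,F,H,B,D,G] q_used=1 → run A
t=18: queue=[E,C,F,H,B,D,G,A] q_used=0 → run E
t=19: queue=[E,C,F,H,B,D,G,A] q_used=1 → run E
t=20: queue=[C,F,H,B,D,G,A,E] q_used=0 → run C
t=21: queue=[C,F,H,B,D,G,A,E] q_used=1 → run C
t=22: queue=[F,H,B,D,G,A,E] q_used=0 → run F
t=23: queue=[F,H,B,D,G,A,E] q_used=1 → run F
t=24: queue=[H,B,D,G,A,E,F] q_used=0 → run H
t=25: queue=[H,B,D,G,A,E,F] q_used=1 → run H
t=26: queue=[B,D,G,A,E,F] q_used=0 → run B
t=27: queue=[B,D,G,A,E,F] q_used=1 → run B
t=28: queue=[D,G,A,E,F,B] q_used=0 → run D
t=29: queue=[D,G,A,E,F,B] q_used=1 → run D
t=30: queue=[G,A,E,F,B] q_used=0 → run G
t=31: queue=[G,A,E,F,B] q_used=1 → run G
t=32: queue=[A,E,F,B,G] q_used=0 → run A
t=33: queue=[A,E,F,B,G] q_used=1 → run A
t=34: queue=[E,F,B,G] q_used=0 → run E
t=35: queue=[E,F,B,G] q_used=1 → run E
t=36: queue=[F,B,G,E] q_used=0 → run F
t=37: queue=[F,B,G,E] q_used=1 → run F
t=38: queue=[B,G,E,F] q_used=0 → run B
t=39: queue=[G,E,F] q_used=0 → run G
t=40: queue=[G,E,F] q_used=1 → run G
t=41: queue=[E,F,G] q_used=0 → run E
t=42: queue=[F,G] q_used=0 → run F
t=43: queue=[F,G] q_used=1 → run F
t=44: queue=[G,F] q_used=0 → run G
t=45: queue=[G,F] q_used=1 → run G
t=46: queue=[F] q_used=0 → run F
t=47: queue=[F] q_used=1 → run F
t=48: (idle)
t=49: (idle)

context switches = 25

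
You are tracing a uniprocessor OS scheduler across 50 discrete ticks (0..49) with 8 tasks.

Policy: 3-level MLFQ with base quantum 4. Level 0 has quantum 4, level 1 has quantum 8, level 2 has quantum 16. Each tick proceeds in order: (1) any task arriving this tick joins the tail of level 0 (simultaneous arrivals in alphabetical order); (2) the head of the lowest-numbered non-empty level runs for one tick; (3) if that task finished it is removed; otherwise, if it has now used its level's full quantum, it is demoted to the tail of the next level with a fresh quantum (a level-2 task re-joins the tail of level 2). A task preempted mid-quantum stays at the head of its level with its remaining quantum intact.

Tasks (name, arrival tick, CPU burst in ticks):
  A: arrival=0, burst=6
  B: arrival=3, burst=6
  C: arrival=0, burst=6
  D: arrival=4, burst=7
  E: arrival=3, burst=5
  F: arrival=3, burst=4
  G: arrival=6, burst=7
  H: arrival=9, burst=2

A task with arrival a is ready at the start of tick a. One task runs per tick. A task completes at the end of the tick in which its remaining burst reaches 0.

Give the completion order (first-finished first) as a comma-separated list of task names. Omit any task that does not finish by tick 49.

completion order = F, H, A, C, B, E, D, G

t=0: L0/L1/L2 = AC/-/- → run A
t=1: L0/L1/L2 = AC/-/- → run A
t=2: L0/L1/L2 = AC/-/- → run A
t=3: L0/L1/L2 = ACBEF/-/- → run A
t=4: L0/L1/L2 = CBEFD/A/- → run C
t=5: L0/L1/L2 = CBEFD/A/- → run C
t=6: L0/L1/L2 = CBEFDG/A/- → run C
t=7: L0/L1/L2 = CBEFDG/A/- → run C
t=8: L0/L1/L2 = BEFDG/AC/- → run B
t=9: L0/L1/L2 = BEFDGH/AC/- → run B
t=10: L0/L1/L2 = BEFDGH/AC/- → run B
t=11: L0/L1/L2 = BEFDGH/AC/- → run B
t=12: L0/L1/L2 = EFDGH/ACB/- → run E
t=13: L0/L1/L2 = EFDGH/ACB/- → run E
t=14: L0/L1/L2 = EFDGH/ACB/- → run E
t=15: L0/L1/L2 = EFDGH/ACB/- → run E
t=16: L0/L1/L2 = FDGH/ACBE/- → run F
t=17: L0/L1/L2 = FDGH/ACBE/- → run F
t=18: L0/L1/L2 = FDGH/ACBE/- → run F
t=19: L0/L1/L2 = FDGH/ACBE/- → run F
t=20: L0/L1/L2 = DGH/ACBE/- → run D
t=21: L0/L1/L2 = DGH/ACBE/- → run D
t=22: L0/L1/L2 = DGH/ACBE/- → run D
t=23: L0/L1/L2 = DGH/ACBE/- → run D
t=24: L0/L1/L2 = GH/ACBED/- → run G
t=25: L0/L1/L2 = GH/ACBED/- → run G
t=26: L0/L1/L2 = GH/ACBED/- → run G
t=27: L0/L1/L2 = GH/ACBED/- → run G
t=28: L0/L1/L2 = H/ACBEDG/- → run H
t=29: L0/L1/L2 = H/ACBEDG/- → run H
t=30: L0/L1/L2 = -/ACBEDG/- → run A
t=31: L0/L1/L2 = -/ACBEDG/- → run A
t=32: L0/L1/L2 = -/CBEDG/- → run C
t=33: L0/L1/L2 = -/CBEDG/- → run C
t=34: L0/L1/L2 = -/BEDG/- → run B
t=35: L0/L1/L2 = -/BEDG/- → run B
t=36: L0/L1/L2 = -/EDG/- → run E
t=37: L0/L1/L2 = -/DG/- → run D
t=38: L0/L1/L2 = -/DG/- → run D
t=39: L0/L1/L2 = -/DG/- → run D
t=40: L0/L1/L2 = -/G/- → run G
t=41: L0/L1/L2 = -/G/- → run G
t=42: L0/L1/L2 = -/G/- → run G
t=43: (idle)
t=44: (idle)
t=45: (idle)
t=46: (idle)
t=47: (idle)
t=48: (idle)
t=49: (idle)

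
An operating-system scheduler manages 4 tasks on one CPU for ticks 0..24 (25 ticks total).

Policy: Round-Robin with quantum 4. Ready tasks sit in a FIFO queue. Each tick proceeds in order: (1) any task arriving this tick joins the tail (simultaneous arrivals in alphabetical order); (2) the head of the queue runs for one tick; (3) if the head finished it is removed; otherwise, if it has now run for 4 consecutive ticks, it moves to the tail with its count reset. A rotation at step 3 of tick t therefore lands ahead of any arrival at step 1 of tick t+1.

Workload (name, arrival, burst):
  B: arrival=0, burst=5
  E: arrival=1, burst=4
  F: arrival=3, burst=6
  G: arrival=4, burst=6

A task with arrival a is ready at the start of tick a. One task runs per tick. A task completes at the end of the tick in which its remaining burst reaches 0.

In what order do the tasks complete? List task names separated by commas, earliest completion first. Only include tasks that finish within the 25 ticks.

completion order = E, B, F, G

t=0: queue=[B] q_used=0 → run B
t=1: queue=[B,E] q_used=1 → run B
t=2: queue=[B,E] q_used=2 → run B
t=3: queue=[B,E,F] q_used=3 → run B
t=4: queue=[E,F,B,G] q_used=0 → run E
t=5: queue=[E,F,B,G] q_used=1 → run E
t=6: queue=[E,F,B,G] q_used=2 → run E
t=7: queue=[E,F,B,G] q_used=3 → run E
t=8: queue=[F,B,G] q_used=0 → run F
t=9: queue=[F,B,G] q_used=1 → run F
t=10: queue=[F,B,G] q_used=2 → run F
t=11: queue=[F,B,G] q_used=3 → run F
t=12: queue=[B,G,F] q_used=0 → run B
t=13: queue=[G,F] q_used=0 → run G
t=14: queue=[G,F] q_used=1 → run G
t=15: queue=[G,F] q_used=2 → run G
t=16: queue=[G,F] q_used=3 → run G
t=17: queue=[F,G] q_used=0 → run F
t=18: queue=[F,G] q_used=1 → run F
t=19: queue=[G] q_used=0 → run G
t=20: queue=[G] q_used=1 → run G
t=21: (idle)
t=22: (idle)
t=23: (idle)
t=24: (idle)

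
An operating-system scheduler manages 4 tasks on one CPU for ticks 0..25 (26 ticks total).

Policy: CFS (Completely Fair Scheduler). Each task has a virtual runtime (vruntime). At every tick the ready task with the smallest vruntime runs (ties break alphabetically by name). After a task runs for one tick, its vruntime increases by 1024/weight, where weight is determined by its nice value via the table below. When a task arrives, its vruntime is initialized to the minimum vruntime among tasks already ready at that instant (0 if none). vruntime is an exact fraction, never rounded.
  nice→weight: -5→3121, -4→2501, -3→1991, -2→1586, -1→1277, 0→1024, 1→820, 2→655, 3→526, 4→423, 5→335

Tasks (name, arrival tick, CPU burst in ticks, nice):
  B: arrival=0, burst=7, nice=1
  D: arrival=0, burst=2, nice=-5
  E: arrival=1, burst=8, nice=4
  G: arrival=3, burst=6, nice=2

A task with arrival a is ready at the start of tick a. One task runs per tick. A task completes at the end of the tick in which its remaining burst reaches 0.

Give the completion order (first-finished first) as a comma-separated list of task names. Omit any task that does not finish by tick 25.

completion order = D, B, G, E

t=0: vr[B=0 D=0] → run B
t=1: vr[B=256/205 D=0 E=0] → run D
t=2: vr[B=256/205 D=1024/3121 E=0] → run E
t=3: vr[B=256/205 D=1024/3121 E=1024/423 G=1024/3121] → run D
t=4: vr[B=256/205 E=1024/423 G=1024/3121] → run G
t=5: vr[B=256/205 E=1024/423 G=3866624/2044255] → run B
t=6: vr[B=512/205 E=1024/423 G=3866624/2044255] → run G
t=7: vr[B=512/205 E=1024/423 G=7062528/2044255] → run E
t=8: vr[B=512/205 E=2048/423 G=7062528/2044255] → run B
t=9: vr[B=768/205 E=2048/423 G=7062528/2044255] → run G
t=10: vr[B=768/205 E=2048/423 G=10258432/2044255] → run B
t=11: vr[B=1024/205 E=2048/423 G=10258432/2044255] → run E
t=12: vr[B=1024/205 E=1024/141 G=10258432/2044255] → run B
t=13: vr[B=256/41 E=1024/141 G=10258432/2044255] → run G
t=14: vr[B=256/41 E=1024/141 G=13454336/2044255] → run B
t=15: vr[B=1536/205 E=1024/141 G=13454336/2044255] → run G
t=16: vr[B=1536/205 E=1024/141 G=3330048/408851] → run E
t=17: vr[B=1536/205 E=4096/423 G=3330048/408851] → run B
t=18: vr[E=4096/423 G=3330048/408851] → run G
t=19: vr[E=4096/423] → run E
t=20: vr[E=5120/423] → run E
t=21: vr[E=2048/141] → run E
t=22: vr[E=7168/423] → run E
t=23: (idle)
t=24: (idle)
t=25: (idle)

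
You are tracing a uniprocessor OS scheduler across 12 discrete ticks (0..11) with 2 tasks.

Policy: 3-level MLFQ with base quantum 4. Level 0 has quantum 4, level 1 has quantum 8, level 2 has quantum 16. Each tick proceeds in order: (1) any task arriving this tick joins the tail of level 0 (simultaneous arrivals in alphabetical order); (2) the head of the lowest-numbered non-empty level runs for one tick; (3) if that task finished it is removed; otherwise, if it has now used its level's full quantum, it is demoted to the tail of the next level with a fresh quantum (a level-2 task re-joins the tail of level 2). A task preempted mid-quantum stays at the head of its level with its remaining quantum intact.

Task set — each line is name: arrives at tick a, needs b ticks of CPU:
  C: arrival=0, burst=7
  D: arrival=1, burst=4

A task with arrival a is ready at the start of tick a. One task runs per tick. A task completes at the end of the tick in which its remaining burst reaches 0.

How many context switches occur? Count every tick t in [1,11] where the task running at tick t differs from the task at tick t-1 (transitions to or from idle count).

context switches = 3

t=0: L0/L1/L2 = C/-/- → run C
t=1: L0/L1/L2 = CD/-/- → run C
t=2: L0/L1/L2 = CD/-/- → run C
t=3: L0/L1/L2 = CD/-/- → run C
t=4: L0/L1/L2 = D/C/- → run D
t=5: L0/L1/L2 = D/C/- → run D
t=6: L0/L1/L2 = D/C/- → run D
t=7: L0/L1/L2 = D/C/- → run D
t=8: L0/L1/L2 = -/C/- → run C
t=9: L0/L1/L2 = -/C/- → run C
t=10: L0/L1/L2 = -/C/- → run C
t=11: (idle)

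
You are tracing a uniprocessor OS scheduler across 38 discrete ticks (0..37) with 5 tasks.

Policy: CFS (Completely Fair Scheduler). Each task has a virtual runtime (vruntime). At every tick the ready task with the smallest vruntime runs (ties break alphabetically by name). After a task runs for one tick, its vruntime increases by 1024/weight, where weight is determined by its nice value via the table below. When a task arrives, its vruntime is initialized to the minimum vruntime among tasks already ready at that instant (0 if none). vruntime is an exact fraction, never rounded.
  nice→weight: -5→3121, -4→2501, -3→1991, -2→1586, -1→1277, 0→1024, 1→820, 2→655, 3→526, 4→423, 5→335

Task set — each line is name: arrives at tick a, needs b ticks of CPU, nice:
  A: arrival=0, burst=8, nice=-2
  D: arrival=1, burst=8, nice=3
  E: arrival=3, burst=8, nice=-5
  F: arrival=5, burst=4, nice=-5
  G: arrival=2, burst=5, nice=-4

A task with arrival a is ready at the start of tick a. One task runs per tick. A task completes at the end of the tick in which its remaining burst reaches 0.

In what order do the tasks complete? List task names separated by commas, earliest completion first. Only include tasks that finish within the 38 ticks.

t=0: vr[A=0] → run A
t=1: vr[A=512/793 D=512/793] → run A
t=2: vr[A=1024/793 D=512/793 G=512/793] → run D
t=3: vr[A=1024/793 D=540672/208559 E=512/793 G=512/793] → run E
t=4: vr[A=1024/793 D=540672/208559 E=2409984/2474953 G=512/793] → run G
t=5: vr[A=1024/793 D=540672/208559 E=2409984/2474953 F=2409984/2474953 G=34304/32513] → run E
t=6: vr[A=1024/793 D=540672/208559 E=3222016/2474953 F=2409984/2474953 G=34304/32513] → run F
t=7: vr[A=1024/793 D=540672/208559 E=3222016/2474953 F=3222016/2474953 G=34304/32513] → run G
t=8: vr[A=1024/793 D=540672/208559 E=3222016/2474953 F=3222016/2474953 G=47616/32513] → run A
t=9: vr[A=1536/793 D=540672/208559 E=3222016/2474953 F=3222016/2474953 G=47616/32513] → run E
t=10: vr[A=1536/793 D=540672/208559 E=4034048/2474953 F=3222016/2474953 G=47616/32513] → run F
t=11: vr[A=1536/793 D=540672/208559 E=4034048/2474953 F=4034048/2474953 G=47616/32513] → run G
t=12: vr[A=1536/793 D=540672/208559 E=4034048/2474953 F=4034048/2474953 G=60928/32513] → run E
t=13: vr[A=1536/793 D=540672/208559 E=4846080/2474953 F=4034048/2474953 G=60928/32513] → run F
t=14: vr[A=1536/793 D=540672/208559 E=4846080/2474953 F=4846080/2474953 G=60928/32513] → run G
t=15: vr[A=1536/793 D=540672/208559 E=4846080/2474953 F=4846080/2474953 G=74240/32513] → run A
t=16: vr[A=2048/793 D=540672/208559 E=4846080/2474953 F=4846080/2474953 G=74240/32513] → run E
t=17: vr[A=2048/793 D=540672/208559 E=5658112/2474953 F=4846080/2474953 G=74240/32513] → run F
t=18: vr[A=2048/793 D=540672/208559 E=5658112/2474953 G=74240/32513] → run G
t=19: vr[A=2048/793 D=540672/208559 E=5658112/2474953] → run E
t=20: vr[A=2048/793 D=540672/208559 E=6470144/2474953] → run A
t=21: vr[A=2560/793 D=540672/208559 E=6470144/2474953] → run D
t=22: vr[A=2560/793 D=946688/208559 E=6470144/2474953] → run E
t=23: vr[A=2560/793 D=946688/208559 E=7282176/2474953] → run E
t=24: vr[A=2560/793 D=946688/208559] → run A
t=25: vr[A=3072/793 D=946688/208559] → run A
t=26: vr[A=3584/793 D=946688/208559] → run A
t=27: vr[D=946688/208559] → run D
t=28: vr[D=1352704/208559] → run D
t=29: vr[D=1758720/208559] → run D
t=30: vr[D=2164736/208559] → run D
t=31: vr[D=2570752/208559] → run D
t=32: vr[D=2976768/208559] → run D
t=33: (idle)
t=34: (idle)
t=35: (idle)
t=36: (idle)
t=37: (idle)

completion order = F, G, E, A, D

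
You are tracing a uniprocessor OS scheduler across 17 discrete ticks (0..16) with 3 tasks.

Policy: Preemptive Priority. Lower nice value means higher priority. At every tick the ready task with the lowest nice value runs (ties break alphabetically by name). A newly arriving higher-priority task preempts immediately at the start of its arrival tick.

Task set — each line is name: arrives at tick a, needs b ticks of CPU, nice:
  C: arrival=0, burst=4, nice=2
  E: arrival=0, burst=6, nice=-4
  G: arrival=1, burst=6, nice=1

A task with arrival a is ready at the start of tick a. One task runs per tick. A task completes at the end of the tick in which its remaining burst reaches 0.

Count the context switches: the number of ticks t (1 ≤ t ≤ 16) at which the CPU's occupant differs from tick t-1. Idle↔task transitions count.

t=0: ready={C,E} → run E
t=1: ready={C,E,G} → run E
t=2: ready={C,E,G} → run E
t=3: ready={C,E,G} → run E
t=4: ready={C,E,G} → run E
t=5: ready={C,E,G} → run E
t=6: ready={C,G} → run G
t=7: ready={C,G} → run G
t=8: ready={C,G} → run G
t=9: ready={C,G} → run G
t=10: ready={C,G} → run G
t=11: ready={C,G} → run G
t=12: ready={C} → run C
t=13: ready={C} → run C
t=14: ready={C} → run C
t=15: ready={C} → run C
t=16: (idle)

context switches = 3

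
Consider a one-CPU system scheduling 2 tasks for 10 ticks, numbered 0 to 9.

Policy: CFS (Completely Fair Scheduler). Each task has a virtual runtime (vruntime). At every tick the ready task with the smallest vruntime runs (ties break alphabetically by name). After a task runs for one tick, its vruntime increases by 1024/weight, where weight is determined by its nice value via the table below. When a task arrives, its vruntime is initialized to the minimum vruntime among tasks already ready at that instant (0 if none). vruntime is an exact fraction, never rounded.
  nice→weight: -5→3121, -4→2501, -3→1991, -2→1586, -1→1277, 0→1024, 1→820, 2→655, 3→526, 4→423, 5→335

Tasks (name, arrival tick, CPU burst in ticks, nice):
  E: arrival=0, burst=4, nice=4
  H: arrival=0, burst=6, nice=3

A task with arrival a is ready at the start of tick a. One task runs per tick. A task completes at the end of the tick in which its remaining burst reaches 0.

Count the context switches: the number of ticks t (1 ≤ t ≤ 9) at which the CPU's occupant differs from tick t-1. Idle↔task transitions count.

t=0: vr[E=0 H=0] → run E
t=1: vr[E=1024/423 H=0] → run H
t=2: vr[E=1024/423 H=512/263] → run H
t=3: vr[E=1024/423 H=1024/263] → run E
t=4: vr[E=2048/423 H=1024/263] → run H
t=5: vr[E=2048/423 H=1536/263] → run E
t=6: vr[E=1024/141 H=1536/263] → run H
t=7: vr[E=1024/141 H=2048/263] → run E
t=8: vr[H=2048/263] → run H
t=9: vr[H=2560/263] → run H

context switches = 7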